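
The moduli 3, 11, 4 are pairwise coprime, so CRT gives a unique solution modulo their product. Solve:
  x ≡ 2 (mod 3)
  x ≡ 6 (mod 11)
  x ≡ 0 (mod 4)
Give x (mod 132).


Moduli 3, 11, 4 are pairwise coprime; by CRT there is a unique solution modulo M = 3 · 11 · 4 = 132.
Solve pairwise, accumulating the modulus:
  Start with x ≡ 2 (mod 3).
  Combine with x ≡ 6 (mod 11): since gcd(3, 11) = 1, we get a unique residue mod 33.
    Write x = 2 + 3·t and substitute into x ≡ 6 (mod 11): 3·t ≡ 6 − 2 = 4 (mod 11).
    The inverse of 3 mod 11 is 4 (since 3·4 = 12 = 1·11 + 1), so t ≡ 4·4 = 16 ≡ 5 (mod 11).
    Then x = 2 + 3·5 = 17, valid modulo lcm(3, 11) = 33: x ≡ 17 (mod 33).
  Combine with x ≡ 0 (mod 4): since gcd(33, 4) = 1, we get a unique residue mod 132.
    Write x = 17 + 33·t and substitute into x ≡ 0 (mod 4): 33·t ≡ 0 − 17 = -17 (mod 4).
    Reduce coefficients mod 4: 1·t ≡ 3 (mod 4).
    So t ≡ 3 (mod 4).
    Then x = 17 + 33·3 = 116, valid modulo lcm(33, 4) = 132: x ≡ 116 (mod 132).
Verify: 116 mod 3 = 2 ✓, 116 mod 11 = 6 ✓, 116 mod 4 = 0 ✓.

x ≡ 116 (mod 132).


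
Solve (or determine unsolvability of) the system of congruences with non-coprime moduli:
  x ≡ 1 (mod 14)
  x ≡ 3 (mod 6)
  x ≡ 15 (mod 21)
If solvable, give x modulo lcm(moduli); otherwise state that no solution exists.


Moduli 14, 6, 21 are not pairwise coprime, so CRT works modulo lcm(m_i) when all pairwise compatibility conditions hold.
Pairwise compatibility: gcd(m_i, m_j) must divide a_i - a_j for every pair.
Merge one congruence at a time:
  Start: x ≡ 1 (mod 14).
  Combine with x ≡ 3 (mod 6): gcd(14, 6) = 2; 3 - 1 = 2, which IS divisible by 2, so compatible.
    Write x = 1 + 14·t and substitute into x ≡ 3 (mod 6): 14·t ≡ 3 − 1 = 2 (mod 6).
    Divide the congruence (and modulus) by g = 2: 7·t ≡ 1 (mod 3).
    Reduce coefficients mod 3: 1·t ≡ 1 (mod 3).
    So t ≡ 1 (mod 3).
    Then x = 1 + 14·1 = 15, valid modulo lcm(14, 6) = 42: x ≡ 15 (mod 42).
  Combine with x ≡ 15 (mod 21): gcd(42, 21) = 21; 15 - 15 = 0, which IS divisible by 21, so compatible.
    Write x = 15 + 42·t and substitute into x ≡ 15 (mod 21): 42·t ≡ 15 − 15 = 0 (mod 21).
    Divide the congruence (and modulus) by g = 21: 2·t ≡ 0 (mod 1).
    Modulo 1 every t works; take t = 0.
    Then x = 15 + 42·0 = 15, valid modulo lcm(42, 21) = 42: x ≡ 15 (mod 42).
Verify: 15 mod 14 = 1, 15 mod 6 = 3, 15 mod 21 = 15.

x ≡ 15 (mod 42).


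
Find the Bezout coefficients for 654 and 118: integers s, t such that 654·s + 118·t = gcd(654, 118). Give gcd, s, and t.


Euclidean algorithm on (654, 118) — divide until remainder is 0:
  654 = 5 · 118 + 64
  118 = 1 · 64 + 54
  64 = 1 · 54 + 10
  54 = 5 · 10 + 4
  10 = 2 · 4 + 2
  4 = 2 · 2 + 0
gcd(654, 118) = 2.
Track Bezout coefficients alongside the remainders: start with r₀ = 654 = a·1 + b·0 (s = 1, t = 0) and r₁ = 118 = a·0 + b·1 (s = 0, t = 1); each new remainder r_{k+1} = r_{k-1} − q_k·r_k inherits s_{k+1} = s_{k-1} − q_k·s_k, t_{k+1} = t_{k-1} − q_k·t_k, so r_k = a·s_k + b·t_k at every step:
  q = 5: r = 64, s = 1 − 5·0 = 1, t = 0 − 5·1 = -5  (check: 654·1 + 118·(-5) = 64)
  q = 1: r = 54, s = 0 − 1·1 = -1, t = 1 − 1·(-5) = 6  (check: 654·(-1) + 118·6 = 54)
  q = 1: r = 10, s = 1 − 1·(-1) = 2, t = -5 − 1·6 = -11  (check: 654·2 + 118·(-11) = 10)
  q = 5: r = 4, s = -1 − 5·2 = -11, t = 6 − 5·(-11) = 61  (check: 654·(-11) + 118·61 = 4)
  q = 2: r = 2, s = 2 − 2·(-11) = 24, t = -11 − 2·61 = -133  (check: 654·24 + 118·(-133) = 2)
The row with r = 2 (the gcd) gives the Bezout coefficients s = 24, t = -133.
Result: 654 · (24) + 118 · (-133) = 2.

gcd(654, 118) = 2; s = 24, t = -133 (check: 654·24 + 118·(-133) = 2).


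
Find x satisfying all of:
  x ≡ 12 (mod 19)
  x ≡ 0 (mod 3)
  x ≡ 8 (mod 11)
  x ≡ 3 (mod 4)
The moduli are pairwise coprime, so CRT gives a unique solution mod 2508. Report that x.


Product of moduli M = 19 · 3 · 11 · 4 = 2508.
Merge one congruence at a time:
  Start: x ≡ 12 (mod 19).
  Combine with x ≡ 0 (mod 3); new modulus lcm = 57.
    Write x = 12 + 19·t and substitute into x ≡ 0 (mod 3): 19·t ≡ 0 − 12 = -12 (mod 3).
    Reduce coefficients mod 3: 1·t ≡ 0 (mod 3).
    So t ≡ 0 (mod 3).
    Then x = 12 + 19·0 = 12, valid modulo lcm(19, 3) = 57: x ≡ 12 (mod 57).
  Combine with x ≡ 8 (mod 11); new modulus lcm = 627.
    Write x = 12 + 57·t and substitute into x ≡ 8 (mod 11): 57·t ≡ 8 − 12 = -4 (mod 11).
    Reduce coefficients mod 11: 2·t ≡ 7 (mod 11).
    The inverse of 2 mod 11 is 6 (since 2·6 = 12 = 1·11 + 1), so t ≡ 6·7 = 42 ≡ 9 (mod 11).
    Then x = 12 + 57·9 = 525, valid modulo lcm(57, 11) = 627: x ≡ 525 (mod 627).
  Combine with x ≡ 3 (mod 4); new modulus lcm = 2508.
    Write x = 525 + 627·t and substitute into x ≡ 3 (mod 4): 627·t ≡ 3 − 525 = -522 (mod 4).
    Reduce coefficients mod 4: 3·t ≡ 2 (mod 4).
    The inverse of 3 mod 4 is 3 (since 3·3 = 9 = 2·4 + 1), so t ≡ 3·2 = 6 ≡ 2 (mod 4).
    Then x = 525 + 627·2 = 1779, valid modulo lcm(627, 4) = 2508: x ≡ 1779 (mod 2508).
Verify against each original: 1779 mod 19 = 12, 1779 mod 3 = 0, 1779 mod 11 = 8, 1779 mod 4 = 3.

x ≡ 1779 (mod 2508).


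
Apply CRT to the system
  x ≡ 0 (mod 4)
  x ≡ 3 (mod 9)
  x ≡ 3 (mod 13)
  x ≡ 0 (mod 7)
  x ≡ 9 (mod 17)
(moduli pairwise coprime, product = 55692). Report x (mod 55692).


Product of moduli M = 4 · 9 · 13 · 7 · 17 = 55692.
Merge one congruence at a time:
  Start: x ≡ 0 (mod 4).
  Combine with x ≡ 3 (mod 9); new modulus lcm = 36.
    Write x = 0 + 4·t and substitute into x ≡ 3 (mod 9): 4·t ≡ 3 − 0 = 3 (mod 9).
    The inverse of 4 mod 9 is 7 (since 4·7 = 28 = 3·9 + 1), so t ≡ 7·3 = 21 ≡ 3 (mod 9).
    Then x = 0 + 4·3 = 12, valid modulo lcm(4, 9) = 36: x ≡ 12 (mod 36).
  Combine with x ≡ 3 (mod 13); new modulus lcm = 468.
    Write x = 12 + 36·t and substitute into x ≡ 3 (mod 13): 36·t ≡ 3 − 12 = -9 (mod 13).
    Reduce coefficients mod 13: 10·t ≡ 4 (mod 13).
    The inverse of 10 mod 13 is 4 (since 10·4 = 40 = 3·13 + 1), so t ≡ 4·4 = 16 ≡ 3 (mod 13).
    Then x = 12 + 36·3 = 120, valid modulo lcm(36, 13) = 468: x ≡ 120 (mod 468).
  Combine with x ≡ 0 (mod 7); new modulus lcm = 3276.
    Write x = 120 + 468·t and substitute into x ≡ 0 (mod 7): 468·t ≡ 0 − 120 = -120 (mod 7).
    Reduce coefficients mod 7: 6·t ≡ 6 (mod 7).
    The inverse of 6 mod 7 is 6 (since 6·6 = 36 = 5·7 + 1), so t ≡ 6·6 = 36 ≡ 1 (mod 7).
    Then x = 120 + 468·1 = 588, valid modulo lcm(468, 7) = 3276: x ≡ 588 (mod 3276).
  Combine with x ≡ 9 (mod 17); new modulus lcm = 55692.
    Write x = 588 + 3276·t and substitute into x ≡ 9 (mod 17): 3276·t ≡ 9 − 588 = -579 (mod 17).
    Reduce coefficients mod 17: 12·t ≡ 16 (mod 17).
    The inverse of 12 mod 17 is 10 (since 12·10 = 120 = 7·17 + 1), so t ≡ 10·16 = 160 ≡ 7 (mod 17).
    Then x = 588 + 3276·7 = 23520, valid modulo lcm(3276, 17) = 55692: x ≡ 23520 (mod 55692).
Verify against each original: 23520 mod 4 = 0, 23520 mod 9 = 3, 23520 mod 13 = 3, 23520 mod 7 = 0, 23520 mod 17 = 9.

x ≡ 23520 (mod 55692).


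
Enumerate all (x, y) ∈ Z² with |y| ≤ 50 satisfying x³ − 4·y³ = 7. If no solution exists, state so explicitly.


The equation is x³ - 4y³ = 7. For fixed y, x³ = 4·y³ + 7, so a solution requires the RHS to be a perfect cube.
Strategy: iterate y from -50 to 50, compute RHS = 4·y³ + 7, and check whether it is a (positive or negative) perfect cube.
Check small values of y:
  y = 0: RHS = 7 is not a perfect cube.
  y = 1: RHS = 11 is not a perfect cube.
  y = -1: RHS = 3 is not a perfect cube.
  y = 2: RHS = 39 is not a perfect cube.
  y = -2: RHS = -25 is not a perfect cube.
  y = 3: RHS = 115 is not a perfect cube.
  y = -3: RHS = -101 is not a perfect cube.
Continuing the search up to |y| = 50 finds no solutions either.
No (x, y) in the scanned range satisfies the equation.

No integer solutions with |y| ≤ 50.


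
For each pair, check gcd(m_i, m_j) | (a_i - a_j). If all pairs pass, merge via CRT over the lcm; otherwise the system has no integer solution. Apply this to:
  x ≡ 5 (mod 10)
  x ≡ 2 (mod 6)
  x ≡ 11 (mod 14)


Moduli 10, 6, 14 are not pairwise coprime, so CRT works modulo lcm(m_i) when all pairwise compatibility conditions hold.
Pairwise compatibility: gcd(m_i, m_j) must divide a_i - a_j for every pair.
Merge one congruence at a time:
  Start: x ≡ 5 (mod 10).
  Combine with x ≡ 2 (mod 6): gcd(10, 6) = 2, and 2 - 5 = -3 is NOT divisible by 2.
    ⇒ system is inconsistent (no integer solution).

No solution (the system is inconsistent).


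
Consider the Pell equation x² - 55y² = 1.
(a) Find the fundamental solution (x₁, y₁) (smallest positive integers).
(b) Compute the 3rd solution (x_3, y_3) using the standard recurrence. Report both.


Step 1: Find the fundamental solution (x₁, y₁) of x² - 55y² = 1.
  Expand √55 as a continued fraction. a₀ = ⌊√55⌋ = 7; iterate m_{k+1} = d_k·a_k − m_k, d_{k+1} = (55 − m_{k+1}²)/d_k, a_{k+1} = ⌊(a₀ + m_{k+1})/d_{k+1}⌋ (starting m₀ = 0, d₀ = 1), with convergents p_k = a_k·p_{k-1} + p_{k-2}, q_k = a_k·q_{k-1} + q_{k-2} (p₋₁ = 1, q₋₁ = 0):
  k = 0: a₀ = 7; p₀/q₀ = 7/1; p₀² − 55·q₀² = 49 − 55 = -6.
  k = 1: m = 7, d = 6, a = ⌊(7 + 7)/6⌋ = 2; p/q = (2·7 + 1)/(2·1 + 0) = 15/2; p² − 55·q² = 225 − 220 = 5.
  k = 2: m = 5, d = 5, a = ⌊(7 + 5)/5⌋ = 2; p/q = (2·15 + 7)/(2·2 + 1) = 37/5; p² − 55·q² = 1369 − 1375 = -6.
  k = 3: m = 5, d = 6, a = ⌊(7 + 5)/6⌋ = 2; p/q = (2·37 + 15)/(2·5 + 2) = 89/12; p² − 55·q² = 7921 − 7920 = 1.
  The first convergent with p² − 55·q² = 1 gives the fundamental solution (x₁, y₁) = (89, 12).
Step 2: Apply the recurrence (x_{n+1}, y_{n+1}) = (x₁x_n + 55y₁y_n, x₁y_n + y₁x_n) repeatedly.
  From (x_1, y_1) = (89, 12): x_2 = 89·89 + 55·12·12 = 15841; y_2 = 89·12 + 12·89 = 2136.
  From (x_2, y_2) = (15841, 2136): x_3 = 89·15841 + 55·12·2136 = 2819609; y_3 = 89·2136 + 12·15841 = 380196.
Step 3: Verify x_3² - 55·y_3² = 7950194912881 - 7950194912880 = 1 (should be 1). ✓

(x_1, y_1) = (89, 12); (x_3, y_3) = (2819609, 380196).


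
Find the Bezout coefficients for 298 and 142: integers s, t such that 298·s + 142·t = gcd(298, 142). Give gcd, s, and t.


Euclidean algorithm on (298, 142) — divide until remainder is 0:
  298 = 2 · 142 + 14
  142 = 10 · 14 + 2
  14 = 7 · 2 + 0
gcd(298, 142) = 2.
Track Bezout coefficients alongside the remainders: start with r₀ = 298 = a·1 + b·0 (s = 1, t = 0) and r₁ = 142 = a·0 + b·1 (s = 0, t = 1); each new remainder r_{k+1} = r_{k-1} − q_k·r_k inherits s_{k+1} = s_{k-1} − q_k·s_k, t_{k+1} = t_{k-1} − q_k·t_k, so r_k = a·s_k + b·t_k at every step:
  q = 2: r = 14, s = 1 − 2·0 = 1, t = 0 − 2·1 = -2  (check: 298·1 + 142·(-2) = 14)
  q = 10: r = 2, s = 0 − 10·1 = -10, t = 1 − 10·(-2) = 21  (check: 298·(-10) + 142·21 = 2)
The row with r = 2 (the gcd) gives the Bezout coefficients s = -10, t = 21.
Result: 298 · (-10) + 142 · (21) = 2.

gcd(298, 142) = 2; s = -10, t = 21 (check: 298·(-10) + 142·21 = 2).


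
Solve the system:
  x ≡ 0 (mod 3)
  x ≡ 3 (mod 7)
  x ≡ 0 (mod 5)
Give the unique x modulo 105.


Moduli 3, 7, 5 are pairwise coprime; by CRT there is a unique solution modulo M = 3 · 7 · 5 = 105.
Solve pairwise, accumulating the modulus:
  Start with x ≡ 0 (mod 3).
  Combine with x ≡ 3 (mod 7): since gcd(3, 7) = 1, we get a unique residue mod 21.
    Write x = 0 + 3·t and substitute into x ≡ 3 (mod 7): 3·t ≡ 3 − 0 = 3 (mod 7).
    The inverse of 3 mod 7 is 5 (since 3·5 = 15 = 2·7 + 1), so t ≡ 5·3 = 15 ≡ 1 (mod 7).
    Then x = 0 + 3·1 = 3, valid modulo lcm(3, 7) = 21: x ≡ 3 (mod 21).
  Combine with x ≡ 0 (mod 5): since gcd(21, 5) = 1, we get a unique residue mod 105.
    Write x = 3 + 21·t and substitute into x ≡ 0 (mod 5): 21·t ≡ 0 − 3 = -3 (mod 5).
    Reduce coefficients mod 5: 1·t ≡ 2 (mod 5).
    So t ≡ 2 (mod 5).
    Then x = 3 + 21·2 = 45, valid modulo lcm(21, 5) = 105: x ≡ 45 (mod 105).
Verify: 45 mod 3 = 0 ✓, 45 mod 7 = 3 ✓, 45 mod 5 = 0 ✓.

x ≡ 45 (mod 105).


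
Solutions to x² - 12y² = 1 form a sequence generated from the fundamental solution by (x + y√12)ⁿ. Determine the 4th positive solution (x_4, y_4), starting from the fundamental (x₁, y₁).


Step 1: Find the fundamental solution (x₁, y₁) of x² - 12y² = 1.
  Expand √12 as a continued fraction. a₀ = ⌊√12⌋ = 3; iterate m_{k+1} = d_k·a_k − m_k, d_{k+1} = (12 − m_{k+1}²)/d_k, a_{k+1} = ⌊(a₀ + m_{k+1})/d_{k+1}⌋ (starting m₀ = 0, d₀ = 1), with convergents p_k = a_k·p_{k-1} + p_{k-2}, q_k = a_k·q_{k-1} + q_{k-2} (p₋₁ = 1, q₋₁ = 0):
  k = 0: a₀ = 3; p₀/q₀ = 3/1; p₀² − 12·q₀² = 9 − 12 = -3.
  k = 1: m = 3, d = 3, a = ⌊(3 + 3)/3⌋ = 2; p/q = (2·3 + 1)/(2·1 + 0) = 7/2; p² − 12·q² = 49 − 48 = 1.
  The first convergent with p² − 12·q² = 1 gives the fundamental solution (x₁, y₁) = (7, 2).
Step 2: Apply the recurrence (x_{n+1}, y_{n+1}) = (x₁x_n + 12y₁y_n, x₁y_n + y₁x_n) repeatedly.
  From (x_1, y_1) = (7, 2): x_2 = 7·7 + 12·2·2 = 97; y_2 = 7·2 + 2·7 = 28.
  From (x_2, y_2) = (97, 28): x_3 = 7·97 + 12·2·28 = 1351; y_3 = 7·28 + 2·97 = 390.
  From (x_3, y_3) = (1351, 390): x_4 = 7·1351 + 12·2·390 = 18817; y_4 = 7·390 + 2·1351 = 5432.
Step 3: Verify x_4² - 12·y_4² = 354079489 - 354079488 = 1 (should be 1). ✓

(x_1, y_1) = (7, 2); (x_4, y_4) = (18817, 5432).


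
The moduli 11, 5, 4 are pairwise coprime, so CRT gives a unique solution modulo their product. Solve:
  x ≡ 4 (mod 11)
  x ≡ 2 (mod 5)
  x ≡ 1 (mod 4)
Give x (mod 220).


Moduli 11, 5, 4 are pairwise coprime; by CRT there is a unique solution modulo M = 11 · 5 · 4 = 220.
Solve pairwise, accumulating the modulus:
  Start with x ≡ 4 (mod 11).
  Combine with x ≡ 2 (mod 5): since gcd(11, 5) = 1, we get a unique residue mod 55.
    Write x = 4 + 11·t and substitute into x ≡ 2 (mod 5): 11·t ≡ 2 − 4 = -2 (mod 5).
    Reduce coefficients mod 5: 1·t ≡ 3 (mod 5).
    So t ≡ 3 (mod 5).
    Then x = 4 + 11·3 = 37, valid modulo lcm(11, 5) = 55: x ≡ 37 (mod 55).
  Combine with x ≡ 1 (mod 4): since gcd(55, 4) = 1, we get a unique residue mod 220.
    Write x = 37 + 55·t and substitute into x ≡ 1 (mod 4): 55·t ≡ 1 − 37 = -36 (mod 4).
    Reduce coefficients mod 4: 3·t ≡ 0 (mod 4).
    The inverse of 3 mod 4 is 3 (since 3·3 = 9 = 2·4 + 1), so t ≡ 3·0 = 0 ≡ 0 (mod 4).
    Then x = 37 + 55·0 = 37, valid modulo lcm(55, 4) = 220: x ≡ 37 (mod 220).
Verify: 37 mod 11 = 4 ✓, 37 mod 5 = 2 ✓, 37 mod 4 = 1 ✓.

x ≡ 37 (mod 220).


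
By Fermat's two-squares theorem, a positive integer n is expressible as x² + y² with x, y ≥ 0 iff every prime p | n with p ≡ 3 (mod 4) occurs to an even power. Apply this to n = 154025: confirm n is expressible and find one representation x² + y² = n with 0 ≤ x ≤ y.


Step 1: Factor n = 154025 = 5^2 · 61 · 101.
Step 2: Check the mod-4 condition on each prime factor: 5 ≡ 1 (mod 4), exponent 2; 61 ≡ 1 (mod 4), exponent 1; 101 ≡ 1 (mod 4), exponent 1.
All primes ≡ 3 (mod 4) appear to even exponent (or don't appear), so by the two-squares theorem n IS expressible as a sum of two squares.
Step 3: Build a representation. Group n = k² · m with k = 5 and m = 61 · 101 = 6161 (a product of primes ≡ 1 (mod 4)); a representation of m scales to one of n via (k·x)² + (k·y)² = k²(x² + y²). Each prime p ≡ 1 (mod 4) is itself a sum of two squares; find a² by testing p − a² for a perfect square:
  61: 61 − 1² = 60, 61 − 2² = 57, 61 − 3² = 52, 61 − 4² = 45, 61 − 5² = 36 = 6² ⇒ 61 = 5² + 6².
  101: 101 − 1² = 100 = 10² ⇒ 101 = 1² + 10².
  Combine using the Brahmagupta–Fibonacci identity (a² + b²)(c² + d²) = (ac − bd)² + (ad + bc)² = (ac + bd)² + (ad − bc)²:
  61 · 101 = 6161: from (5² + 6²)(1² + 10²), take (5·1 − 6·10, 5·10 + 6·1) = (5 − 60, 50 + 6) = (-55, 56); dropping signs (only squares matter) gives (55, 56); check 55² + 56² = 3025 + 3136 = 6161 ✓.
  Scale by k = 5: (5·55, 5·56) = (275, 280).
Step 4: Order so x ≤ y and verify: 275² + 280² = 75625 + 78400 = 154025 = n. ✓

n = 154025 = 275² + 280² (one valid representation with x ≤ y).


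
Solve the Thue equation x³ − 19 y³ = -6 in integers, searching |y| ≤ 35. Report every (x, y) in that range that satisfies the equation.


The equation is x³ - 19y³ = -6. For fixed y, x³ = 19·y³ − 6, so a solution requires the RHS to be a perfect cube.
Strategy: iterate y from -35 to 35, compute RHS = 19·y³ − 6, and check whether it is a (positive or negative) perfect cube.
Check small values of y:
  y = 0: RHS = -6 is not a perfect cube.
  y = 1: RHS = 13 is not a perfect cube.
  y = -1: RHS = -25 is not a perfect cube.
  y = 2: RHS = 146 is not a perfect cube.
  y = -2: RHS = -158 is not a perfect cube.
  y = 3: RHS = 507 is not a perfect cube.
  y = -3: RHS = -519 is not a perfect cube.
Continuing the search up to |y| = 35 finds no solutions either.
No (x, y) in the scanned range satisfies the equation.

No integer solutions with |y| ≤ 35.


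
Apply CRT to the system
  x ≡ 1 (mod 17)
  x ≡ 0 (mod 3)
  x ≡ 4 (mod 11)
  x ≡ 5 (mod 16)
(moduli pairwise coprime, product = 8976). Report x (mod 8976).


Product of moduli M = 17 · 3 · 11 · 16 = 8976.
Merge one congruence at a time:
  Start: x ≡ 1 (mod 17).
  Combine with x ≡ 0 (mod 3); new modulus lcm = 51.
    Write x = 1 + 17·t and substitute into x ≡ 0 (mod 3): 17·t ≡ 0 − 1 = -1 (mod 3).
    Reduce coefficients mod 3: 2·t ≡ 2 (mod 3).
    The inverse of 2 mod 3 is 2 (since 2·2 = 4 = 1·3 + 1), so t ≡ 2·2 = 4 ≡ 1 (mod 3).
    Then x = 1 + 17·1 = 18, valid modulo lcm(17, 3) = 51: x ≡ 18 (mod 51).
  Combine with x ≡ 4 (mod 11); new modulus lcm = 561.
    Write x = 18 + 51·t and substitute into x ≡ 4 (mod 11): 51·t ≡ 4 − 18 = -14 (mod 11).
    Reduce coefficients mod 11: 7·t ≡ 8 (mod 11).
    The inverse of 7 mod 11 is 8 (since 7·8 = 56 = 5·11 + 1), so t ≡ 8·8 = 64 ≡ 9 (mod 11).
    Then x = 18 + 51·9 = 477, valid modulo lcm(51, 11) = 561: x ≡ 477 (mod 561).
  Combine with x ≡ 5 (mod 16); new modulus lcm = 8976.
    Write x = 477 + 561·t and substitute into x ≡ 5 (mod 16): 561·t ≡ 5 − 477 = -472 (mod 16).
    Reduce coefficients mod 16: 1·t ≡ 8 (mod 16).
    So t ≡ 8 (mod 16).
    Then x = 477 + 561·8 = 4965, valid modulo lcm(561, 16) = 8976: x ≡ 4965 (mod 8976).
Verify against each original: 4965 mod 17 = 1, 4965 mod 3 = 0, 4965 mod 11 = 4, 4965 mod 16 = 5.

x ≡ 4965 (mod 8976).


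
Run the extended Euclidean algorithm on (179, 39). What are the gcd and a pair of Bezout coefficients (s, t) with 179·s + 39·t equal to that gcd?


Euclidean algorithm on (179, 39) — divide until remainder is 0:
  179 = 4 · 39 + 23
  39 = 1 · 23 + 16
  23 = 1 · 16 + 7
  16 = 2 · 7 + 2
  7 = 3 · 2 + 1
  2 = 2 · 1 + 0
gcd(179, 39) = 1.
Track Bezout coefficients alongside the remainders: start with r₀ = 179 = a·1 + b·0 (s = 1, t = 0) and r₁ = 39 = a·0 + b·1 (s = 0, t = 1); each new remainder r_{k+1} = r_{k-1} − q_k·r_k inherits s_{k+1} = s_{k-1} − q_k·s_k, t_{k+1} = t_{k-1} − q_k·t_k, so r_k = a·s_k + b·t_k at every step:
  q = 4: r = 23, s = 1 − 4·0 = 1, t = 0 − 4·1 = -4  (check: 179·1 + 39·(-4) = 23)
  q = 1: r = 16, s = 0 − 1·1 = -1, t = 1 − 1·(-4) = 5  (check: 179·(-1) + 39·5 = 16)
  q = 1: r = 7, s = 1 − 1·(-1) = 2, t = -4 − 1·5 = -9  (check: 179·2 + 39·(-9) = 7)
  q = 2: r = 2, s = -1 − 2·2 = -5, t = 5 − 2·(-9) = 23  (check: 179·(-5) + 39·23 = 2)
  q = 3: r = 1, s = 2 − 3·(-5) = 17, t = -9 − 3·23 = -78  (check: 179·17 + 39·(-78) = 1)
The row with r = 1 (the gcd) gives the Bezout coefficients s = 17, t = -78.
Result: 179 · (17) + 39 · (-78) = 1.

gcd(179, 39) = 1; s = 17, t = -78 (check: 179·17 + 39·(-78) = 1).


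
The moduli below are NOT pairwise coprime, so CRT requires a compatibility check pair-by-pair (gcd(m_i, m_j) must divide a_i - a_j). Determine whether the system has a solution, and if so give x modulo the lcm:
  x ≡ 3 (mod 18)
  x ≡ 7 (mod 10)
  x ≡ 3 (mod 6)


Moduli 18, 10, 6 are not pairwise coprime, so CRT works modulo lcm(m_i) when all pairwise compatibility conditions hold.
Pairwise compatibility: gcd(m_i, m_j) must divide a_i - a_j for every pair.
Merge one congruence at a time:
  Start: x ≡ 3 (mod 18).
  Combine with x ≡ 7 (mod 10): gcd(18, 10) = 2; 7 - 3 = 4, which IS divisible by 2, so compatible.
    Write x = 3 + 18·t and substitute into x ≡ 7 (mod 10): 18·t ≡ 7 − 3 = 4 (mod 10).
    Divide the congruence (and modulus) by g = 2: 9·t ≡ 2 (mod 5).
    Reduce coefficients mod 5: 4·t ≡ 2 (mod 5).
    The inverse of 4 mod 5 is 4 (since 4·4 = 16 = 3·5 + 1), so t ≡ 4·2 = 8 ≡ 3 (mod 5).
    Then x = 3 + 18·3 = 57, valid modulo lcm(18, 10) = 90: x ≡ 57 (mod 90).
  Combine with x ≡ 3 (mod 6): gcd(90, 6) = 6; 3 - 57 = -54, which IS divisible by 6, so compatible.
    Write x = 57 + 90·t and substitute into x ≡ 3 (mod 6): 90·t ≡ 3 − 57 = -54 (mod 6).
    Divide the congruence (and modulus) by g = 6: 15·t ≡ -9 (mod 1).
    Modulo 1 every t works; take t = 0.
    Then x = 57 + 90·0 = 57, valid modulo lcm(90, 6) = 90: x ≡ 57 (mod 90).
Verify: 57 mod 18 = 3, 57 mod 10 = 7, 57 mod 6 = 3.

x ≡ 57 (mod 90).


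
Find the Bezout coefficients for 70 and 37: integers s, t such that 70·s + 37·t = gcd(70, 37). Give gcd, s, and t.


Euclidean algorithm on (70, 37) — divide until remainder is 0:
  70 = 1 · 37 + 33
  37 = 1 · 33 + 4
  33 = 8 · 4 + 1
  4 = 4 · 1 + 0
gcd(70, 37) = 1.
Track Bezout coefficients alongside the remainders: start with r₀ = 70 = a·1 + b·0 (s = 1, t = 0) and r₁ = 37 = a·0 + b·1 (s = 0, t = 1); each new remainder r_{k+1} = r_{k-1} − q_k·r_k inherits s_{k+1} = s_{k-1} − q_k·s_k, t_{k+1} = t_{k-1} − q_k·t_k, so r_k = a·s_k + b·t_k at every step:
  q = 1: r = 33, s = 1 − 1·0 = 1, t = 0 − 1·1 = -1  (check: 70·1 + 37·(-1) = 33)
  q = 1: r = 4, s = 0 − 1·1 = -1, t = 1 − 1·(-1) = 2  (check: 70·(-1) + 37·2 = 4)
  q = 8: r = 1, s = 1 − 8·(-1) = 9, t = -1 − 8·2 = -17  (check: 70·9 + 37·(-17) = 1)
The row with r = 1 (the gcd) gives the Bezout coefficients s = 9, t = -17.
Result: 70 · (9) + 37 · (-17) = 1.

gcd(70, 37) = 1; s = 9, t = -17 (check: 70·9 + 37·(-17) = 1).


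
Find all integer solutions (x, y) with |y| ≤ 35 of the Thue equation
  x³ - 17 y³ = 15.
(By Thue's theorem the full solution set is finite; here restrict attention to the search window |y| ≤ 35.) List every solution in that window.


The equation is x³ - 17y³ = 15. For fixed y, x³ = 17·y³ + 15, so a solution requires the RHS to be a perfect cube.
Strategy: iterate y from -35 to 35, compute RHS = 17·y³ + 15, and check whether it is a (positive or negative) perfect cube.
Check small values of y:
  y = 0: RHS = 15 is not a perfect cube.
  y = 1: RHS = 32 is not a perfect cube.
  y = -1: RHS = -2 is not a perfect cube.
  y = 2: RHS = 151 is not a perfect cube.
  y = -2: RHS = -121 is not a perfect cube.
  y = 3: RHS = 474 is not a perfect cube.
  y = -3: RHS = -444 is not a perfect cube.
Continuing the search up to |y| = 35 finds no solutions either.
No (x, y) in the scanned range satisfies the equation.

No integer solutions with |y| ≤ 35.


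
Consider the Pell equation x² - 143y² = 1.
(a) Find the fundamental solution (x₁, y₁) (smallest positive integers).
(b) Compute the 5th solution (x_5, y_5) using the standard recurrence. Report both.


Step 1: Find the fundamental solution (x₁, y₁) of x² - 143y² = 1.
  Expand √143 as a continued fraction. a₀ = ⌊√143⌋ = 11; iterate m_{k+1} = d_k·a_k − m_k, d_{k+1} = (143 − m_{k+1}²)/d_k, a_{k+1} = ⌊(a₀ + m_{k+1})/d_{k+1}⌋ (starting m₀ = 0, d₀ = 1), with convergents p_k = a_k·p_{k-1} + p_{k-2}, q_k = a_k·q_{k-1} + q_{k-2} (p₋₁ = 1, q₋₁ = 0):
  k = 0: a₀ = 11; p₀/q₀ = 11/1; p₀² − 143·q₀² = 121 − 143 = -22.
  k = 1: m = 11, d = 22, a = ⌊(11 + 11)/22⌋ = 1; p/q = (1·11 + 1)/(1·1 + 0) = 12/1; p² − 143·q² = 144 − 143 = 1.
  The first convergent with p² − 143·q² = 1 gives the fundamental solution (x₁, y₁) = (12, 1).
Step 2: Apply the recurrence (x_{n+1}, y_{n+1}) = (x₁x_n + 143y₁y_n, x₁y_n + y₁x_n) repeatedly.
  From (x_1, y_1) = (12, 1): x_2 = 12·12 + 143·1·1 = 287; y_2 = 12·1 + 1·12 = 24.
  From (x_2, y_2) = (287, 24): x_3 = 12·287 + 143·1·24 = 6876; y_3 = 12·24 + 1·287 = 575.
  From (x_3, y_3) = (6876, 575): x_4 = 12·6876 + 143·1·575 = 164737; y_4 = 12·575 + 1·6876 = 13776.
  From (x_4, y_4) = (164737, 13776): x_5 = 12·164737 + 143·1·13776 = 3946812; y_5 = 12·13776 + 1·164737 = 330049.
Step 3: Verify x_5² - 143·y_5² = 15577324963344 - 15577324963343 = 1 (should be 1). ✓

(x_1, y_1) = (12, 1); (x_5, y_5) = (3946812, 330049).


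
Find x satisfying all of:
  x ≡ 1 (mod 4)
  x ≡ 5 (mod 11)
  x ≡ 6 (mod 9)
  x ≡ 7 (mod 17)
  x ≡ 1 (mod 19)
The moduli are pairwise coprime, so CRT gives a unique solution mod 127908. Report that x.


Product of moduli M = 4 · 11 · 9 · 17 · 19 = 127908.
Merge one congruence at a time:
  Start: x ≡ 1 (mod 4).
  Combine with x ≡ 5 (mod 11); new modulus lcm = 44.
    Write x = 1 + 4·t and substitute into x ≡ 5 (mod 11): 4·t ≡ 5 − 1 = 4 (mod 11).
    The inverse of 4 mod 11 is 3 (since 4·3 = 12 = 1·11 + 1), so t ≡ 3·4 = 12 ≡ 1 (mod 11).
    Then x = 1 + 4·1 = 5, valid modulo lcm(4, 11) = 44: x ≡ 5 (mod 44).
  Combine with x ≡ 6 (mod 9); new modulus lcm = 396.
    Write x = 5 + 44·t and substitute into x ≡ 6 (mod 9): 44·t ≡ 6 − 5 = 1 (mod 9).
    Reduce coefficients mod 9: 8·t ≡ 1 (mod 9).
    The inverse of 8 mod 9 is 8 (since 8·8 = 64 = 7·9 + 1), so t ≡ 8·1 = 8 ≡ 8 (mod 9).
    Then x = 5 + 44·8 = 357, valid modulo lcm(44, 9) = 396: x ≡ 357 (mod 396).
  Combine with x ≡ 7 (mod 17); new modulus lcm = 6732.
    Write x = 357 + 396·t and substitute into x ≡ 7 (mod 17): 396·t ≡ 7 − 357 = -350 (mod 17).
    Reduce coefficients mod 17: 5·t ≡ 7 (mod 17).
    The inverse of 5 mod 17 is 7 (since 5·7 = 35 = 2·17 + 1), so t ≡ 7·7 = 49 ≡ 15 (mod 17).
    Then x = 357 + 396·15 = 6297, valid modulo lcm(396, 17) = 6732: x ≡ 6297 (mod 6732).
  Combine with x ≡ 1 (mod 19); new modulus lcm = 127908.
    Write x = 6297 + 6732·t and substitute into x ≡ 1 (mod 19): 6732·t ≡ 1 − 6297 = -6296 (mod 19).
    Reduce coefficients mod 19: 6·t ≡ 12 (mod 19).
    The inverse of 6 mod 19 is 16 (since 6·16 = 96 = 5·19 + 1), so t ≡ 16·12 = 192 ≡ 2 (mod 19).
    Then x = 6297 + 6732·2 = 19761, valid modulo lcm(6732, 19) = 127908: x ≡ 19761 (mod 127908).
Verify against each original: 19761 mod 4 = 1, 19761 mod 11 = 5, 19761 mod 9 = 6, 19761 mod 17 = 7, 19761 mod 19 = 1.

x ≡ 19761 (mod 127908).


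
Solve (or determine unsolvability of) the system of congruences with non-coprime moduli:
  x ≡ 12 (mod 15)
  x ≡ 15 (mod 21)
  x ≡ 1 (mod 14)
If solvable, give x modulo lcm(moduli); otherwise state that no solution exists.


Moduli 15, 21, 14 are not pairwise coprime, so CRT works modulo lcm(m_i) when all pairwise compatibility conditions hold.
Pairwise compatibility: gcd(m_i, m_j) must divide a_i - a_j for every pair.
Merge one congruence at a time:
  Start: x ≡ 12 (mod 15).
  Combine with x ≡ 15 (mod 21): gcd(15, 21) = 3; 15 - 12 = 3, which IS divisible by 3, so compatible.
    Write x = 12 + 15·t and substitute into x ≡ 15 (mod 21): 15·t ≡ 15 − 12 = 3 (mod 21).
    Divide the congruence (and modulus) by g = 3: 5·t ≡ 1 (mod 7).
    The inverse of 5 mod 7 is 3 (since 5·3 = 15 = 2·7 + 1), so t ≡ 3·1 = 3 ≡ 3 (mod 7).
    Then x = 12 + 15·3 = 57, valid modulo lcm(15, 21) = 105: x ≡ 57 (mod 105).
  Combine with x ≡ 1 (mod 14): gcd(105, 14) = 7; 1 - 57 = -56, which IS divisible by 7, so compatible.
    Write x = 57 + 105·t and substitute into x ≡ 1 (mod 14): 105·t ≡ 1 − 57 = -56 (mod 14).
    Divide the congruence (and modulus) by g = 7: 15·t ≡ -8 (mod 2).
    Reduce coefficients mod 2: 1·t ≡ 0 (mod 2).
    So t ≡ 0 (mod 2).
    Then x = 57 + 105·0 = 57, valid modulo lcm(105, 14) = 210: x ≡ 57 (mod 210).
Verify: 57 mod 15 = 12, 57 mod 21 = 15, 57 mod 14 = 1.

x ≡ 57 (mod 210).


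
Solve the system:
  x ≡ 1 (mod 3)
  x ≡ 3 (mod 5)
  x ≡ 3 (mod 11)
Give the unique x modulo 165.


Moduli 3, 5, 11 are pairwise coprime; by CRT there is a unique solution modulo M = 3 · 5 · 11 = 165.
Solve pairwise, accumulating the modulus:
  Start with x ≡ 1 (mod 3).
  Combine with x ≡ 3 (mod 5): since gcd(3, 5) = 1, we get a unique residue mod 15.
    Write x = 1 + 3·t and substitute into x ≡ 3 (mod 5): 3·t ≡ 3 − 1 = 2 (mod 5).
    The inverse of 3 mod 5 is 2 (since 3·2 = 6 = 1·5 + 1), so t ≡ 2·2 = 4 ≡ 4 (mod 5).
    Then x = 1 + 3·4 = 13, valid modulo lcm(3, 5) = 15: x ≡ 13 (mod 15).
  Combine with x ≡ 3 (mod 11): since gcd(15, 11) = 1, we get a unique residue mod 165.
    Write x = 13 + 15·t and substitute into x ≡ 3 (mod 11): 15·t ≡ 3 − 13 = -10 (mod 11).
    Reduce coefficients mod 11: 4·t ≡ 1 (mod 11).
    The inverse of 4 mod 11 is 3 (since 4·3 = 12 = 1·11 + 1), so t ≡ 3·1 = 3 ≡ 3 (mod 11).
    Then x = 13 + 15·3 = 58, valid modulo lcm(15, 11) = 165: x ≡ 58 (mod 165).
Verify: 58 mod 3 = 1 ✓, 58 mod 5 = 3 ✓, 58 mod 11 = 3 ✓.

x ≡ 58 (mod 165).


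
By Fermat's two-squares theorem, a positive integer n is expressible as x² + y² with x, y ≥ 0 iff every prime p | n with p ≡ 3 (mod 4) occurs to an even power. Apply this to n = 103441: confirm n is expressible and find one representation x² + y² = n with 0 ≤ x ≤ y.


Step 1: Factor n = 103441 = 13 · 73 · 109.
Step 2: Check the mod-4 condition on each prime factor: 13 ≡ 1 (mod 4), exponent 1; 73 ≡ 1 (mod 4), exponent 1; 109 ≡ 1 (mod 4), exponent 1.
All primes ≡ 3 (mod 4) appear to even exponent (or don't appear), so by the two-squares theorem n IS expressible as a sum of two squares.
Step 3: Build a representation. Here n = 13 · 73 · 109 is a product of primes ≡ 1 (mod 4). Each prime p ≡ 1 (mod 4) is itself a sum of two squares; find a² by testing p − a² for a perfect square:
  13: 13 − 1² = 12, 13 − 2² = 9 = 3² ⇒ 13 = 2² + 3².
  73: 73 − 1² = 72, 73 − 2² = 69, 73 − 3² = 64 = 8² ⇒ 73 = 3² + 8².
  109: 109 − 1² = 108, 109 − 2² = 105, 109 − 3² = 100 = 10² ⇒ 109 = 3² + 10².
  Combine using the Brahmagupta–Fibonacci identity (a² + b²)(c² + d²) = (ac − bd)² + (ad + bc)² = (ac + bd)² + (ad − bc)²:
  13 · 73 = 949: from (2² + 3²)(3² + 8²), take (2·3 − 3·8, 2·8 + 3·3) = (6 − 24, 16 + 9) = (-18, 25); dropping signs (only squares matter) gives (18, 25); check 18² + 25² = 324 + 625 = 949 ✓.
  949 · 109 = 103441: from (18² + 25²)(3² + 10²), take (18·3 − 25·10, 18·10 + 25·3) = (54 − 250, 180 + 75) = (-196, 255); dropping signs (only squares matter) gives (196, 255); check 196² + 255² = 38416 + 65025 = 103441 ✓.
Step 4: Order so x ≤ y and verify: 196² + 255² = 38416 + 65025 = 103441 = n. ✓

n = 103441 = 196² + 255² (one valid representation with x ≤ y).


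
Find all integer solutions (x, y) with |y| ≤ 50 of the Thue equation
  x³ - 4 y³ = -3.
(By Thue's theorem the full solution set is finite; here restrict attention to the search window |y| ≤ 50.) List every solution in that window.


The equation is x³ - 4y³ = -3. For fixed y, x³ = 4·y³ − 3, so a solution requires the RHS to be a perfect cube.
Strategy: iterate y from -50 to 50, compute RHS = 4·y³ − 3, and check whether it is a (positive or negative) perfect cube.
Check small values of y:
  y = 0: RHS = -3 is not a perfect cube.
  y = 1: RHS = 1 = (1)³ ⇒ x = 1 works.
  y = -1: RHS = -7 is not a perfect cube.
  y = 2: RHS = 29 is not a perfect cube.
  y = -2: RHS = -35 is not a perfect cube.
  y = 3: RHS = 105 is not a perfect cube.
  y = -3: RHS = -111 is not a perfect cube.
Continuing the search up to |y| = 50 finds no further solutions beyond those listed.
Collected solutions: (1, 1).

Solutions (with |y| ≤ 50): (1, 1).


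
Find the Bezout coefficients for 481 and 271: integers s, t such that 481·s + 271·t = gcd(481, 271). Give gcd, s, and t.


Euclidean algorithm on (481, 271) — divide until remainder is 0:
  481 = 1 · 271 + 210
  271 = 1 · 210 + 61
  210 = 3 · 61 + 27
  61 = 2 · 27 + 7
  27 = 3 · 7 + 6
  7 = 1 · 6 + 1
  6 = 6 · 1 + 0
gcd(481, 271) = 1.
Track Bezout coefficients alongside the remainders: start with r₀ = 481 = a·1 + b·0 (s = 1, t = 0) and r₁ = 271 = a·0 + b·1 (s = 0, t = 1); each new remainder r_{k+1} = r_{k-1} − q_k·r_k inherits s_{k+1} = s_{k-1} − q_k·s_k, t_{k+1} = t_{k-1} − q_k·t_k, so r_k = a·s_k + b·t_k at every step:
  q = 1: r = 210, s = 1 − 1·0 = 1, t = 0 − 1·1 = -1  (check: 481·1 + 271·(-1) = 210)
  q = 1: r = 61, s = 0 − 1·1 = -1, t = 1 − 1·(-1) = 2  (check: 481·(-1) + 271·2 = 61)
  q = 3: r = 27, s = 1 − 3·(-1) = 4, t = -1 − 3·2 = -7  (check: 481·4 + 271·(-7) = 27)
  q = 2: r = 7, s = -1 − 2·4 = -9, t = 2 − 2·(-7) = 16  (check: 481·(-9) + 271·16 = 7)
  q = 3: r = 6, s = 4 − 3·(-9) = 31, t = -7 − 3·16 = -55  (check: 481·31 + 271·(-55) = 6)
  q = 1: r = 1, s = -9 − 1·31 = -40, t = 16 − 1·(-55) = 71  (check: 481·(-40) + 271·71 = 1)
The row with r = 1 (the gcd) gives the Bezout coefficients s = -40, t = 71.
Result: 481 · (-40) + 271 · (71) = 1.

gcd(481, 271) = 1; s = -40, t = 71 (check: 481·(-40) + 271·71 = 1).


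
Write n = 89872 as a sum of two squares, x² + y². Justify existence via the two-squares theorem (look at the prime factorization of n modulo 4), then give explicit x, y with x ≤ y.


Step 1: Factor n = 89872 = 2^4 · 41 · 137.
Step 2: Check the mod-4 condition on each prime factor: 2 = 2 (special); 41 ≡ 1 (mod 4), exponent 1; 137 ≡ 1 (mod 4), exponent 1.
All primes ≡ 3 (mod 4) appear to even exponent (or don't appear), so by the two-squares theorem n IS expressible as a sum of two squares.
Step 3: Build a representation. Group n = k² · m with k = 4 and m = 41 · 137 = 5617 (a product of primes ≡ 1 (mod 4)); a representation of m scales to one of n via (k·x)² + (k·y)² = k²(x² + y²). Each prime p ≡ 1 (mod 4) is itself a sum of two squares; find a² by testing p − a² for a perfect square:
  41: 41 − 1² = 40, 41 − 2² = 37, 41 − 3² = 32, 41 − 4² = 25 = 5² ⇒ 41 = 4² + 5².
  137: 137 − 1² = 136, 137 − 2² = 133, 137 − 3² = 128, 137 − 4² = 121 = 11² ⇒ 137 = 4² + 11².
  Combine using the Brahmagupta–Fibonacci identity (a² + b²)(c² + d²) = (ac − bd)² + (ad + bc)² = (ac + bd)² + (ad − bc)²:
  41 · 137 = 5617: from (4² + 5²)(4² + 11²), take (4·4 − 5·11, 4·11 + 5·4) = (16 − 55, 44 + 20) = (-39, 64); dropping signs (only squares matter) gives (39, 64); check 39² + 64² = 1521 + 4096 = 5617 ✓.
  Scale by k = 4: (4·39, 4·64) = (156, 256).
Step 4: Order so x ≤ y and verify: 156² + 256² = 24336 + 65536 = 89872 = n. ✓

n = 89872 = 156² + 256² (one valid representation with x ≤ y).


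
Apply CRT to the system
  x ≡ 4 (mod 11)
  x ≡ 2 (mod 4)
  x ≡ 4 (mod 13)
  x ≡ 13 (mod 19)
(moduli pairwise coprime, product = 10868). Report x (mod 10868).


Product of moduli M = 11 · 4 · 13 · 19 = 10868.
Merge one congruence at a time:
  Start: x ≡ 4 (mod 11).
  Combine with x ≡ 2 (mod 4); new modulus lcm = 44.
    Write x = 4 + 11·t and substitute into x ≡ 2 (mod 4): 11·t ≡ 2 − 4 = -2 (mod 4).
    Reduce coefficients mod 4: 3·t ≡ 2 (mod 4).
    The inverse of 3 mod 4 is 3 (since 3·3 = 9 = 2·4 + 1), so t ≡ 3·2 = 6 ≡ 2 (mod 4).
    Then x = 4 + 11·2 = 26, valid modulo lcm(11, 4) = 44: x ≡ 26 (mod 44).
  Combine with x ≡ 4 (mod 13); new modulus lcm = 572.
    Write x = 26 + 44·t and substitute into x ≡ 4 (mod 13): 44·t ≡ 4 − 26 = -22 (mod 13).
    Reduce coefficients mod 13: 5·t ≡ 4 (mod 13).
    The inverse of 5 mod 13 is 8 (since 5·8 = 40 = 3·13 + 1), so t ≡ 8·4 = 32 ≡ 6 (mod 13).
    Then x = 26 + 44·6 = 290, valid modulo lcm(44, 13) = 572: x ≡ 290 (mod 572).
  Combine with x ≡ 13 (mod 19); new modulus lcm = 10868.
    Write x = 290 + 572·t and substitute into x ≡ 13 (mod 19): 572·t ≡ 13 − 290 = -277 (mod 19).
    Reduce coefficients mod 19: 2·t ≡ 8 (mod 19).
    The inverse of 2 mod 19 is 10 (since 2·10 = 20 = 1·19 + 1), so t ≡ 10·8 = 80 ≡ 4 (mod 19).
    Then x = 290 + 572·4 = 2578, valid modulo lcm(572, 19) = 10868: x ≡ 2578 (mod 10868).
Verify against each original: 2578 mod 11 = 4, 2578 mod 4 = 2, 2578 mod 13 = 4, 2578 mod 19 = 13.

x ≡ 2578 (mod 10868).


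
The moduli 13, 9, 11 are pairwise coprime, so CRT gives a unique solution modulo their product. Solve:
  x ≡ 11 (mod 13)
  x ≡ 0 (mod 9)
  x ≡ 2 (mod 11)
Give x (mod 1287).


Moduli 13, 9, 11 are pairwise coprime; by CRT there is a unique solution modulo M = 13 · 9 · 11 = 1287.
Solve pairwise, accumulating the modulus:
  Start with x ≡ 11 (mod 13).
  Combine with x ≡ 0 (mod 9): since gcd(13, 9) = 1, we get a unique residue mod 117.
    Write x = 11 + 13·t and substitute into x ≡ 0 (mod 9): 13·t ≡ 0 − 11 = -11 (mod 9).
    Reduce coefficients mod 9: 4·t ≡ 7 (mod 9).
    The inverse of 4 mod 9 is 7 (since 4·7 = 28 = 3·9 + 1), so t ≡ 7·7 = 49 ≡ 4 (mod 9).
    Then x = 11 + 13·4 = 63, valid modulo lcm(13, 9) = 117: x ≡ 63 (mod 117).
  Combine with x ≡ 2 (mod 11): since gcd(117, 11) = 1, we get a unique residue mod 1287.
    Write x = 63 + 117·t and substitute into x ≡ 2 (mod 11): 117·t ≡ 2 − 63 = -61 (mod 11).
    Reduce coefficients mod 11: 7·t ≡ 5 (mod 11).
    The inverse of 7 mod 11 is 8 (since 7·8 = 56 = 5·11 + 1), so t ≡ 8·5 = 40 ≡ 7 (mod 11).
    Then x = 63 + 117·7 = 882, valid modulo lcm(117, 11) = 1287: x ≡ 882 (mod 1287).
Verify: 882 mod 13 = 11 ✓, 882 mod 9 = 0 ✓, 882 mod 11 = 2 ✓.

x ≡ 882 (mod 1287).


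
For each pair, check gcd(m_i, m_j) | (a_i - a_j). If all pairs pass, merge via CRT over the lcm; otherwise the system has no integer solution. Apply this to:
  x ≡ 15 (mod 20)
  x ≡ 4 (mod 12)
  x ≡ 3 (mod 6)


Moduli 20, 12, 6 are not pairwise coprime, so CRT works modulo lcm(m_i) when all pairwise compatibility conditions hold.
Pairwise compatibility: gcd(m_i, m_j) must divide a_i - a_j for every pair.
Merge one congruence at a time:
  Start: x ≡ 15 (mod 20).
  Combine with x ≡ 4 (mod 12): gcd(20, 12) = 4, and 4 - 15 = -11 is NOT divisible by 4.
    ⇒ system is inconsistent (no integer solution).

No solution (the system is inconsistent).


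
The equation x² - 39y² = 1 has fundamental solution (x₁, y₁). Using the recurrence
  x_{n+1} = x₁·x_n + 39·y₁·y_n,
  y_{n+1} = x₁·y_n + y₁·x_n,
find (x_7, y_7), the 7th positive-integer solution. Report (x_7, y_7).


Step 1: Find the fundamental solution (x₁, y₁) of x² - 39y² = 1.
  Expand √39 as a continued fraction. a₀ = ⌊√39⌋ = 6; iterate m_{k+1} = d_k·a_k − m_k, d_{k+1} = (39 − m_{k+1}²)/d_k, a_{k+1} = ⌊(a₀ + m_{k+1})/d_{k+1}⌋ (starting m₀ = 0, d₀ = 1), with convergents p_k = a_k·p_{k-1} + p_{k-2}, q_k = a_k·q_{k-1} + q_{k-2} (p₋₁ = 1, q₋₁ = 0):
  k = 0: a₀ = 6; p₀/q₀ = 6/1; p₀² − 39·q₀² = 36 − 39 = -3.
  k = 1: m = 6, d = 3, a = ⌊(6 + 6)/3⌋ = 4; p/q = (4·6 + 1)/(4·1 + 0) = 25/4; p² − 39·q² = 625 − 624 = 1.
  The first convergent with p² − 39·q² = 1 gives the fundamental solution (x₁, y₁) = (25, 4).
Step 2: Apply the recurrence (x_{n+1}, y_{n+1}) = (x₁x_n + 39y₁y_n, x₁y_n + y₁x_n) repeatedly.
  From (x_1, y_1) = (25, 4): x_2 = 25·25 + 39·4·4 = 1249; y_2 = 25·4 + 4·25 = 200.
  From (x_2, y_2) = (1249, 200): x_3 = 25·1249 + 39·4·200 = 62425; y_3 = 25·200 + 4·1249 = 9996.
  From (x_3, y_3) = (62425, 9996): x_4 = 25·62425 + 39·4·9996 = 3120001; y_4 = 25·9996 + 4·62425 = 499600.
  From (x_4, y_4) = (3120001, 499600): x_5 = 25·3120001 + 39·4·499600 = 155937625; y_5 = 25·499600 + 4·3120001 = 24970004.
  From (x_5, y_5) = (155937625, 24970004): x_6 = 25·155937625 + 39·4·24970004 = 7793761249; y_6 = 25·24970004 + 4·155937625 = 1248000600.
  From (x_6, y_6) = (7793761249, 1248000600): x_7 = 25·7793761249 + 39·4·1248000600 = 389532124825; y_7 = 25·1248000600 + 4·7793761249 = 62375059996.
Step 3: Verify x_7² - 39·y_7² = 151735276270679381280625 - 151735276270679381280624 = 1 (should be 1). ✓

(x_1, y_1) = (25, 4); (x_7, y_7) = (389532124825, 62375059996).
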